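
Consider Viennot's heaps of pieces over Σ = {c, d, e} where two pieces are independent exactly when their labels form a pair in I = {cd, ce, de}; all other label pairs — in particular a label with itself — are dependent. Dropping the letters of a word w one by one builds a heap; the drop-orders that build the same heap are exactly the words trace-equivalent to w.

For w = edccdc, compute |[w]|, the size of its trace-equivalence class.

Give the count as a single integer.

#0=e has no predecessor
#1=d has no predecessor
#2=c has no predecessor
#3=c depends on [2:c]
#4=d depends on [1:d]
#5=c depends on [3:c]
sources: [0:e, 1:d, 2:c]
N(rest) = Σ N(rest − s) over sources s of rest; N(one piece) = 1:
  size 1 → [0]=1  [4]=1  [5]=1
  size 2 → [0,4]=2  [0,5]=2  [1,4]=1  [3,5]=1  [4,5]=2
  size 3 → [0,1,4]=3  [0,3,5]=3  [0,4,5]=6  [1,4,5]=3  [2,3,5]=1  [3,4,5]=3
  size 4 → [0,1,4,5]=12  [0,2,3,5]=4  [0,3,4,5]=12  [1,3,4,5]=6  [2,3,4,5]=4
  first=0(e) contributes 10
  first=1(d) contributes 20
  first=2(c) contributes 30
|[w]| = 60

60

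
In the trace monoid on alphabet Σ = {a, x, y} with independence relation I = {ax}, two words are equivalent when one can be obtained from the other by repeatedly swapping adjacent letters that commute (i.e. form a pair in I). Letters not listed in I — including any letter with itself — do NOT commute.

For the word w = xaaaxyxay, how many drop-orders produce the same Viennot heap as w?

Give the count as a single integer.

drop 0:x onto floor
drop 1:a onto floor
drop 2:a onto {1:a}
drop 3:a onto {2:a}
drop 4:x onto {0:x}
drop 5:y onto {3:a, 4:x}
drop 6:x onto {5:y}
drop 7:a onto {5:y}
drop 8:y onto {6:x, 7:a}
ground layer = {0:x, 1:a}
drop-orders for the pieces not yet dropped (sum over which currently-grounded one goes next):
  1 to go: {8} 1
  2 to go: {6,8} 1  {7,8} 1
  3 to go: {6,7,8} 2
  4 to go: {5,6,7,8} 2
  5 to go: {3,5,6,7,8} 2  {4,5,6,7,8} 2
  6 to go: {0,4,5,6,7,8} 2  {2,3,5,6,7,8} 2  {3,4,5,6,7,8} 4
  7 to go: {0,3,4,5,6,7,8} 6  {1,2,3,5,6,7,8} 2  {2,3,4,5,6,7,8} 6
  if 0:x drops first: 8 orders
  if 1:a drops first: 12 orders
heap linearizations: 20

20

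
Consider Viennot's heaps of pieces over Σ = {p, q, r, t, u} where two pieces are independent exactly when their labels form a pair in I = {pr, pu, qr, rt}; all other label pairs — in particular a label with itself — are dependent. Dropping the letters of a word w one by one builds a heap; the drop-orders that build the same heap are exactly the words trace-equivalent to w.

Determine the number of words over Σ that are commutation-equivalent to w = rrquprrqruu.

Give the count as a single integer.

drop 0:r onto floor
drop 1:r onto {0:r}
drop 2:q onto floor
drop 3:u onto {1:r, 2:q}
drop 4:p onto {2:q}
drop 5:r onto {3:u}
drop 6:r onto {5:r}
drop 7:q onto {3:u, 4:p}
drop 8:r onto {6:r}
drop 9:u onto {7:q, 8:r}
drop 10:u onto {9:u}
ground layer = {0:r, 2:q}
drop-orders for the pieces not yet dropped (sum over which currently-grounded one goes next):
  1 to go: {10} 1
  2 to go: {9,10} 1
  3 to go: {7,9,10} 1  {8,9,10} 1
  4 to go: {4,7,9,10} 1  {6,8,9,10} 1  {7,8,9,10} 2
  5 to go: {4,7,8,9,10} 3  {5,6,8,9,10} 1  {6,7,8,9,10} 3
  6 to go: {4,6,7,8,9,10} 6  {5,6,7,8,9,10} 4
  7 to go: {3,5,6,7,8,9,10} 4  {4,5,6,7,8,9,10} 10
  8 to go: {1,3,5,6,7,8,9,10} 4  {3,4,5,6,7,8,9,10} 14
  9 to go: {0,1,3,5,6,7,8,9,10} 4  {1,3,4,5,6,7,8,9,10} 18  {2,3,4,5,6,7,8,9,10} 14
  if 0:r drops first: 32 orders
  if 2:q drops first: 22 orders
heap linearizations: 54

54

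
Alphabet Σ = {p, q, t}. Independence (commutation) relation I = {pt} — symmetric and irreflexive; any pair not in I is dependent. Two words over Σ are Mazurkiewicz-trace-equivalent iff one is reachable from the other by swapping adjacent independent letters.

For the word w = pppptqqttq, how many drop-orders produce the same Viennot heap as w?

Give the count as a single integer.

5

0(p) covers ∅
1(p) covers 0:p
2(p) covers 1:p
3(p) covers 2:p
4(t) covers ∅
5(q) covers 3:p, 4:t
6(q) covers 5:q
7(t) covers 6:q
8(t) covers 7:t
9(q) covers 8:t
floor of heap: 0:p, 4:t
completions by unplaced set U, small U first (add the entries for U minus each lowest piece of U):
  |U|=1: {9}:1
  |U|=2: {8,9}:1
  |U|=3: {7,8,9}:1
  |U|=4: {6,7,8,9}:1
  |U|=5: {5,6,7,8,9}:1
  |U|=6: {3,5,6,7,8,9}:1  {4,5,6,7,8,9}:1
  |U|=7: {2,3,5,6,7,8,9}:1  {3,4,5,6,7,8,9}:2
  |U|=8: {1,2,3,5,6,7,8,9}:1  {2,3,4,5,6,7,8,9}:3
  start at 0(p): 4
  start at 4(t): 1
sum over floor = 5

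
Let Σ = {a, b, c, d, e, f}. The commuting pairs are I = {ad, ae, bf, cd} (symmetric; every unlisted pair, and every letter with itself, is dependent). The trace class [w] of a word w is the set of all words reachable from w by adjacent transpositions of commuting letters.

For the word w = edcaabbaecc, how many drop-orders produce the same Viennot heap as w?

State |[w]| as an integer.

8

#0=e has no predecessor
#1=d depends on [0:e]
#2=c depends on [0:e]
#3=a depends on [2:c]
#4=a depends on [3:a]
#5=b depends on [1:d, 4:a]
#6=b depends on [5:b]
#7=a depends on [6:b]
#8=e depends on [6:b]
#9=c depends on [7:a, 8:e]
#10=c depends on [9:c]
sources: [0:e]
N(rest) = Σ N(rest − s) over sources s of rest; N(one piece) = 1:
  size 1 → [10]=1
  size 2 → [9,10]=1
  size 3 → [7,9,10]=1  [8,9,10]=1
  size 4 → [7,8,9,10]=2
  size 5 → [6,7,8,9,10]=2
  size 6 → [5,6,7,8,9,10]=2
  size 7 → [1,5,6,7,8,9,10]=2  [4,5,6,7,8,9,10]=2
  size 8 → [1,4,5,6,7,8,9,10]=4  [3,4,5,6,7,8,9,10]=2
  size 9 → [1,3,4,5,6,7,8,9,10]=6  [2,3,4,5,6,7,8,9,10]=2
  first=0(e) contributes 8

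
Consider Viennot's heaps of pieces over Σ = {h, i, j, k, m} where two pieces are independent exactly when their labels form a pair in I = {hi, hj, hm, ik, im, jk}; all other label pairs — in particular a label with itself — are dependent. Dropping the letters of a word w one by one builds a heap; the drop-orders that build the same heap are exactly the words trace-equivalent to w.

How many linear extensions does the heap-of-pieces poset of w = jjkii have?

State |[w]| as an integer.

piece 0:j — minimal
piece 1:j rests on {0:j}
piece 2:k — minimal
piece 3:i rests on {1:j}
piece 4:i rests on {3:i}
minimal pieces: {0:j, 2:k}
ways to finish when only these pieces remain (= sum over removing one remaining piece with nothing left below it):
  1 left: {2}→1  {4}→1
  2 left: {2,4}→2  {3,4}→1
  3 left: {1,3,4}→1  {2,3,4}→3
  placing 0:j first → 4 extensions
  placing 2:k first → 1 extensions
total linear extensions = 5

5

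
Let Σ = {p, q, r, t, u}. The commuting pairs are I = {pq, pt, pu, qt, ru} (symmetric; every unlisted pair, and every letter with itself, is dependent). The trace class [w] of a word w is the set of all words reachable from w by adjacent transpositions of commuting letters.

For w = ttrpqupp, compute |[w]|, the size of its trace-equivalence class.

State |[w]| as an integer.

10

#0=t has no predecessor
#1=t depends on [0:t]
#2=r depends on [1:t]
#3=p depends on [2:r]
#4=q depends on [2:r]
#5=u depends on [4:q]
#6=p depends on [3:p]
#7=p depends on [6:p]
sources: [0:t]
N(rest) = Σ N(rest − s) over sources s of rest; N(one piece) = 1:
  size 1 → [5]=1  [7]=1
  size 2 → [4,5]=1  [5,7]=2  [6,7]=1
  size 3 → [3,6,7]=1  [4,5,7]=3  [5,6,7]=3
  size 4 → [3,5,6,7]=4  [4,5,6,7]=6
  size 5 → [3,4,5,6,7]=10
  size 6 → [2,3,4,5,6,7]=10
  first=0(t) contributes 10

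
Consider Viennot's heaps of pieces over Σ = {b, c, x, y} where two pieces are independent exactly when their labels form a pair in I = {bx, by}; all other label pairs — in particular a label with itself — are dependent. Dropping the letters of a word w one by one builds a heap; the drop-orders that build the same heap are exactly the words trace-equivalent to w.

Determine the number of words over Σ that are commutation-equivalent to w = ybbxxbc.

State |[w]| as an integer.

0(y) covers ∅
1(b) covers ∅
2(b) covers 1:b
3(x) covers 0:y
4(x) covers 3:x
5(b) covers 2:b
6(c) covers 4:x, 5:b
floor of heap: 0:y, 1:b
completions by unplaced set U, small U first (add the entries for U minus each lowest piece of U):
  |U|=1: {6}:1
  |U|=2: {4,6}:1  {5,6}:1
  |U|=3: {2,5,6}:1  {3,4,6}:1  {4,5,6}:2
  |U|=4: {0,3,4,6}:1  {1,2,5,6}:1  {2,4,5,6}:3  {3,4,5,6}:3
  |U|=5: {0,3,4,5,6}:4  {1,2,4,5,6}:4  {2,3,4,5,6}:6
  start at 0(y): 10
  start at 1(b): 10
sum over floor = 20

20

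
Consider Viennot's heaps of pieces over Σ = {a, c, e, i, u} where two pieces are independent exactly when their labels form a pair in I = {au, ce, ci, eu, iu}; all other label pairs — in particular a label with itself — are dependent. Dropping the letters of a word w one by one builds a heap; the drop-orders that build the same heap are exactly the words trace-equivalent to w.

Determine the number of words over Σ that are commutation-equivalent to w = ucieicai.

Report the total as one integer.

piece 0:u — minimal
piece 1:c rests on {0:u}
piece 2:i — minimal
piece 3:e rests on {2:i}
piece 4:i rests on {3:e}
piece 5:c rests on {1:c}
piece 6:a rests on {4:i, 5:c}
piece 7:i rests on {6:a}
minimal pieces: {0:u, 2:i}
ways to finish when only these pieces remain (= sum over removing one remaining piece with nothing left below it):
  1 left: {7}→1
  2 left: {6,7}→1
  3 left: {4,6,7}→1  {5,6,7}→1
  4 left: {1,5,6,7}→1  {3,4,6,7}→1  {4,5,6,7}→2
  5 left: {0,1,5,6,7}→1  {1,4,5,6,7}→3  {2,3,4,6,7}→1  {3,4,5,6,7}→3
  6 left: {0,1,4,5,6,7}→4  {1,3,4,5,6,7}→6  {2,3,4,5,6,7}→4
  placing 0:u first → 10 extensions
  placing 2:i first → 10 extensions
total linear extensions = 20

20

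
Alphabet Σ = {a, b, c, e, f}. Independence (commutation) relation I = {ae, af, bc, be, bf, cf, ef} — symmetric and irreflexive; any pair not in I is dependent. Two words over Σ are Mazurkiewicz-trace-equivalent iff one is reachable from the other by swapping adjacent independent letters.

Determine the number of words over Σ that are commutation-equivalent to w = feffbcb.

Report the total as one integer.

#0=f has no predecessor
#1=e has no predecessor
#2=f depends on [0:f]
#3=f depends on [2:f]
#4=b has no predecessor
#5=c depends on [1:e]
#6=b depends on [4:b]
sources: [0:f, 1:e, 4:b]
N(rest) = Σ N(rest − s) over sources s of rest; N(one piece) = 1:
  size 1 → [3]=1  [5]=1  [6]=1
  size 2 → [1,5]=1  [2,3]=1  [3,5]=2  [3,6]=2  [4,6]=1  [5,6]=2
  size 3 → [0,2,3]=1  [1,3,5]=3  [1,5,6]=3  [2,3,5]=3  [2,3,6]=3  [3,4,6]=3  [3,5,6]=6  [4,5,6]=3
  size 4 → [0,2,3,5]=4  [0,2,3,6]=4  [1,2,3,5]=6  [1,3,5,6]=12  [1,4,5,6]=6  [2,3,4,6]=6  [2,3,5,6]=12  [3,4,5,6]=12
  size 5 → [0,1,2,3,5]=10  [0,2,3,4,6]=10  [0,2,3,5,6]=20  [1,2,3,5,6]=30  [1,3,4,5,6]=30  [2,3,4,5,6]=30
  first=0(f) contributes 90
  first=1(e) contributes 60
  first=4(b) contributes 60
|[w]| = 210

210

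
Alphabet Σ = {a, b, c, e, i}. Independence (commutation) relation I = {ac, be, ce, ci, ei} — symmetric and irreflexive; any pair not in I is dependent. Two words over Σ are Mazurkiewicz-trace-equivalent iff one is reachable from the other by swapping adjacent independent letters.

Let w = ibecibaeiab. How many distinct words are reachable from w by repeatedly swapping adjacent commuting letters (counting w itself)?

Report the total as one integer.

0(i) covers ∅
1(b) covers 0:i
2(e) covers ∅
3(c) covers 1:b
4(i) covers 1:b
5(b) covers 3:c, 4:i
6(a) covers 2:e, 5:b
7(e) covers 6:a
8(i) covers 6:a
9(a) covers 7:e, 8:i
10(b) covers 9:a
floor of heap: 0:i, 2:e
completions by unplaced set U, small U first (add the entries for U minus each lowest piece of U):
  |U|=1: {10}:1
  |U|=2: {9,10}:1
  |U|=3: {7,9,10}:1  {8,9,10}:1
  |U|=4: {7,8,9,10}:2
  |U|=5: {6,7,8,9,10}:2
  |U|=6: {2,6,7,8,9,10}:2  {5,6,7,8,9,10}:2
  |U|=7: {2,5,6,7,8,9,10}:4  {3,5,6,7,8,9,10}:2  {4,5,6,7,8,9,10}:2
  |U|=8: {2,3,5,6,7,8,9,10}:6  {2,4,5,6,7,8,9,10}:6  {3,4,5,6,7,8,9,10}:4
  |U|=9: {1,3,4,5,6,7,8,9,10}:4  {2,3,4,5,6,7,8,9,10}:16
  start at 0(i): 20
  start at 2(e): 4
sum over floor = 24

24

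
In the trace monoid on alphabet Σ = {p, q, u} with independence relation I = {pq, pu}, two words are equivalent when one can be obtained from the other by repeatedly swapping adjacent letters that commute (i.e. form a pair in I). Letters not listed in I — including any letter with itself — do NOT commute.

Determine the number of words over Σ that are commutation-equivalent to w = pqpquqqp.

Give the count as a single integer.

#0=p has no predecessor
#1=q has no predecessor
#2=p depends on [0:p]
#3=q depends on [1:q]
#4=u depends on [3:q]
#5=q depends on [4:u]
#6=q depends on [5:q]
#7=p depends on [2:p]
sources: [0:p, 1:q]
N(rest) = Σ N(rest − s) over sources s of rest; N(one piece) = 1:
  size 1 → [6]=1  [7]=1
  size 2 → [2,7]=1  [5,6]=1  [6,7]=2
  size 3 → [0,2,7]=1  [2,6,7]=3  [4,5,6]=1  [5,6,7]=3
  size 4 → [0,2,6,7]=4  [2,5,6,7]=6  [3,4,5,6]=1  [4,5,6,7]=4
  size 5 → [0,2,5,6,7]=10  [1,3,4,5,6]=1  [2,4,5,6,7]=10  [3,4,5,6,7]=5
  size 6 → [0,2,4,5,6,7]=20  [1,3,4,5,6,7]=6  [2,3,4,5,6,7]=15
  first=0(p) contributes 21
  first=1(q) contributes 35
|[w]| = 56

56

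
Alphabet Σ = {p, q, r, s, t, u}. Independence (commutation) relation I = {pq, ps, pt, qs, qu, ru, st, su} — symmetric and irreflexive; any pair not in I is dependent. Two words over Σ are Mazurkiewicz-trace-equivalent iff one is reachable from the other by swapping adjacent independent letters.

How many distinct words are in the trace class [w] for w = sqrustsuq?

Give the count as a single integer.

180

drop 0:s onto floor
drop 1:q onto floor
drop 2:r onto {0:s, 1:q}
drop 3:u onto floor
drop 4:s onto {2:r}
drop 5:t onto {2:r, 3:u}
drop 6:s onto {4:s}
drop 7:u onto {5:t}
drop 8:q onto {5:t}
ground layer = {0:s, 1:q, 3:u}
drop-orders for the pieces not yet dropped (sum over which currently-grounded one goes next):
  1 to go: {6} 1  {7} 1  {8} 1
  2 to go: {4,6} 1  {6,7} 2  {6,8} 2  {7,8} 2
  3 to go: {4,6,7} 3  {4,6,8} 3  {5,7,8} 2  {6,7,8} 6
  4 to go: {3,5,7,8} 2  {4,6,7,8} 12  {5,6,7,8} 8
  5 to go: {3,5,6,7,8} 10  {4,5,6,7,8} 20
  6 to go: {2,4,5,6,7,8} 20  {3,4,5,6,7,8} 30
  7 to go: {0,2,4,5,6,7,8} 20  {1,2,4,5,6,7,8} 20  {2,3,4,5,6,7,8} 50
  if 0:s drops first: 70 orders
  if 1:q drops first: 70 orders
  if 3:u drops first: 40 orders
heap linearizations: 180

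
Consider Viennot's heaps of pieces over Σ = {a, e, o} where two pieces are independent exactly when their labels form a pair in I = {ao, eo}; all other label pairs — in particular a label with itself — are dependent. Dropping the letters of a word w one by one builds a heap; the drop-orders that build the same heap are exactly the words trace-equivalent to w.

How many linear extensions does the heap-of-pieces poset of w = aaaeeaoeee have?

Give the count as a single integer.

#0=a has no predecessor
#1=a depends on [0:a]
#2=a depends on [1:a]
#3=e depends on [2:a]
#4=e depends on [3:e]
#5=a depends on [4:e]
#6=o has no predecessor
#7=e depends on [5:a]
#8=e depends on [7:e]
#9=e depends on [8:e]
sources: [0:a, 6:o]
N(rest) = Σ N(rest − s) over sources s of rest; N(one piece) = 1:
  size 1 → [6]=1  [9]=1
  size 2 → [6,9]=2  [8,9]=1
  size 3 → [6,8,9]=3  [7,8,9]=1
  size 4 → [5,7,8,9]=1  [6,7,8,9]=4
  size 5 → [4,5,7,8,9]=1  [5,6,7,8,9]=5
  size 6 → [3,4,5,7,8,9]=1  [4,5,6,7,8,9]=6
  size 7 → [2,3,4,5,7,8,9]=1  [3,4,5,6,7,8,9]=7
  size 8 → [1,2,3,4,5,7,8,9]=1  [2,3,4,5,6,7,8,9]=8
  first=0(a) contributes 9
  first=6(o) contributes 1
|[w]| = 10

10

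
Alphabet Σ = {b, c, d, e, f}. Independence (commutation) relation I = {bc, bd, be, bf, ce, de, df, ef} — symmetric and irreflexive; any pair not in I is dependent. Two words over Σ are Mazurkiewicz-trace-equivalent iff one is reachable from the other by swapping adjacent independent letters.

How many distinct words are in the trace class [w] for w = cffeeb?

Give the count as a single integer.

60

0(c) covers ∅
1(f) covers 0:c
2(f) covers 1:f
3(e) covers ∅
4(e) covers 3:e
5(b) covers ∅
floor of heap: 0:c, 3:e, 5:b
completions by unplaced set U, small U first (add the entries for U minus each lowest piece of U):
  |U|=1: {2}:1  {4}:1  {5}:1
  |U|=2: {1,2}:1  {2,4}:2  {2,5}:2  {3,4}:1  {4,5}:2
  |U|=3: {0,1,2}:1  {1,2,4}:3  {1,2,5}:3  {2,3,4}:3  {2,4,5}:6  {3,4,5}:3
  |U|=4: {0,1,2,4}:4  {0,1,2,5}:4  {1,2,3,4}:6  {1,2,4,5}:12  {2,3,4,5}:12
  start at 0(c): 30
  start at 3(e): 20
  start at 5(b): 10
sum over floor = 60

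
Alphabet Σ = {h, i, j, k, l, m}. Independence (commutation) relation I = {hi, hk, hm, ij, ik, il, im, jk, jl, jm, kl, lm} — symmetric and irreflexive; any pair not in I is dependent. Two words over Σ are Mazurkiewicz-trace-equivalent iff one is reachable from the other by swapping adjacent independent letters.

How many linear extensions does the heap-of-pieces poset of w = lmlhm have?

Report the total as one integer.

drop 0:l onto floor
drop 1:m onto floor
drop 2:l onto {0:l}
drop 3:h onto {2:l}
drop 4:m onto {1:m}
ground layer = {0:l, 1:m}
drop-orders for the pieces not yet dropped (sum over which currently-grounded one goes next):
  1 to go: {3} 1  {4} 1
  2 to go: {1,4} 1  {2,3} 1  {3,4} 2
  3 to go: {0,2,3} 1  {1,3,4} 3  {2,3,4} 3
  if 0:l drops first: 6 orders
  if 1:m drops first: 4 orders
heap linearizations: 10

10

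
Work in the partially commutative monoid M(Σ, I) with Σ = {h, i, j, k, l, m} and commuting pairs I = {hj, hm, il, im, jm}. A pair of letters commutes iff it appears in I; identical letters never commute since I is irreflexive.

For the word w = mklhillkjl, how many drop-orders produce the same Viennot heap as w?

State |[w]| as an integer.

3

0(m) covers ∅
1(k) covers 0:m
2(l) covers 1:k
3(h) covers 2:l
4(i) covers 3:h
5(l) covers 3:h
6(l) covers 5:l
7(k) covers 4:i, 6:l
8(j) covers 7:k
9(l) covers 8:j
floor of heap: 0:m
completions by unplaced set U, small U first (add the entries for U minus each lowest piece of U):
  |U|=1: {9}:1
  |U|=2: {8,9}:1
  |U|=3: {7,8,9}:1
  |U|=4: {4,7,8,9}:1  {6,7,8,9}:1
  |U|=5: {4,6,7,8,9}:2  {5,6,7,8,9}:1
  |U|=6: {4,5,6,7,8,9}:3
  |U|=7: {3,4,5,6,7,8,9}:3
  |U|=8: {2,3,4,5,6,7,8,9}:3
  start at 0(m): 3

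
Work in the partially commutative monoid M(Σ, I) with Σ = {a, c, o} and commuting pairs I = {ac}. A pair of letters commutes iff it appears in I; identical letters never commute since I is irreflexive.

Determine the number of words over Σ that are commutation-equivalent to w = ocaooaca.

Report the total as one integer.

6

piece 0:o — minimal
piece 1:c rests on {0:o}
piece 2:a rests on {0:o}
piece 3:o rests on {1:c, 2:a}
piece 4:o rests on {3:o}
piece 5:a rests on {4:o}
piece 6:c rests on {4:o}
piece 7:a rests on {5:a}
minimal pieces: {0:o}
ways to finish when only these pieces remain (= sum over removing one remaining piece with nothing left below it):
  1 left: {6}→1  {7}→1
  2 left: {5,7}→1  {6,7}→2
  3 left: {5,6,7}→3
  4 left: {4,5,6,7}→3
  5 left: {3,4,5,6,7}→3
  6 left: {1,3,4,5,6,7}→3  {2,3,4,5,6,7}→3
  placing 0:o first → 6 extensions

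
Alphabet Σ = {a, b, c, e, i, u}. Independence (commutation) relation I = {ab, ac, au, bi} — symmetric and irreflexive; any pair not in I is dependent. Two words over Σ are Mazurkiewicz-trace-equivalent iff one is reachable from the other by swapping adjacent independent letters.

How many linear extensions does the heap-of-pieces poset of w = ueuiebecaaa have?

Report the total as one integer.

#0=u has no predecessor
#1=e depends on [0:u]
#2=u depends on [1:e]
#3=i depends on [2:u]
#4=e depends on [3:i]
#5=b depends on [4:e]
#6=e depends on [5:b]
#7=c depends on [6:e]
#8=a depends on [6:e]
#9=a depends on [8:a]
#10=a depends on [9:a]
sources: [0:u]
N(rest) = Σ N(rest − s) over sources s of rest; N(one piece) = 1:
  size 1 → [7]=1  [10]=1
  size 2 → [7,10]=2  [9,10]=1
  size 3 → [7,9,10]=3  [8,9,10]=1
  size 4 → [7,8,9,10]=4
  size 5 → [6,7,8,9,10]=4
  size 6 → [5,6,7,8,9,10]=4
  size 7 → [4,5,6,7,8,9,10]=4
  size 8 → [3,4,5,6,7,8,9,10]=4
  size 9 → [2,3,4,5,6,7,8,9,10]=4
  first=0(u) contributes 4

4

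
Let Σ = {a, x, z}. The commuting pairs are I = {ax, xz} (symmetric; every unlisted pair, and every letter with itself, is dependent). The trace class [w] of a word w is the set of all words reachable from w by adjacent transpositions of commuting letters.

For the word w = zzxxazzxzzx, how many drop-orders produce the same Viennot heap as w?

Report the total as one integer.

330

0(z) covers ∅
1(z) covers 0:z
2(x) covers ∅
3(x) covers 2:x
4(a) covers 1:z
5(z) covers 4:a
6(z) covers 5:z
7(x) covers 3:x
8(z) covers 6:z
9(z) covers 8:z
10(x) covers 7:x
floor of heap: 0:z, 2:x
completions by unplaced set U, small U first (add the entries for U minus each lowest piece of U):
  |U|=1: {9}:1  {10}:1
  |U|=2: {7,10}:1  {8,9}:1  {9,10}:2
  |U|=3: {3,7,10}:1  {6,8,9}:1  {7,9,10}:3  {8,9,10}:3
  |U|=4: {2,3,7,10}:1  {3,7,9,10}:4  {5,6,8,9}:1  {6,8,9,10}:4  {7,8,9,10}:6
  |U|=5: {2,3,7,9,10}:5  {3,7,8,9,10}:10  {4,5,6,8,9}:1  {5,6,8,9,10}:5  {6,7,8,9,10}:10
  |U|=6: {1,4,5,6,8,9}:1  {2,3,7,8,9,10}:15  {3,6,7,8,9,10}:20  {4,5,6,8,9,10}:6  {5,6,7,8,9,10}:15
  |U|=7: {0,1,4,5,6,8,9}:1  {1,4,5,6,8,9,10}:7  {2,3,6,7,8,9,10}:35  {3,5,6,7,8,9,10}:35  {4,5,6,7,8,9,10}:21
  |U|=8: {0,1,4,5,6,8,9,10}:8  {1,4,5,6,7,8,9,10}:28  {2,3,5,6,7,8,9,10}:70  {3,4,5,6,7,8,9,10}:56
  |U|=9: {0,1,4,5,6,7,8,9,10}:36  {1,3,4,5,6,7,8,9,10}:84  {2,3,4,5,6,7,8,9,10}:126
  start at 0(z): 210
  start at 2(x): 120
sum over floor = 330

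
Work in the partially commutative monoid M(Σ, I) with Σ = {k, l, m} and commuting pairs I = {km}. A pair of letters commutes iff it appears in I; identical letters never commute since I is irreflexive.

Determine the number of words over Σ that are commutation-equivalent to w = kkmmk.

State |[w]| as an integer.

0(k) covers ∅
1(k) covers 0:k
2(m) covers ∅
3(m) covers 2:m
4(k) covers 1:k
floor of heap: 0:k, 2:m
completions by unplaced set U, small U first (add the entries for U minus each lowest piece of U):
  |U|=1: {3}:1  {4}:1
  |U|=2: {1,4}:1  {2,3}:1  {3,4}:2
  |U|=3: {0,1,4}:1  {1,3,4}:3  {2,3,4}:3
  start at 0(k): 6
  start at 2(m): 4
sum over floor = 10

10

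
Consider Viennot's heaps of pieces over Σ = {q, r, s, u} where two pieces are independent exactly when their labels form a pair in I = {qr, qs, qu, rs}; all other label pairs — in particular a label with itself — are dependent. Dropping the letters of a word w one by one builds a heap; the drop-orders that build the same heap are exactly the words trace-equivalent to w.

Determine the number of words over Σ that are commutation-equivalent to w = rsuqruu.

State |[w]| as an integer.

14

#0=r has no predecessor
#1=s has no predecessor
#2=u depends on [0:r, 1:s]
#3=q has no predecessor
#4=r depends on [2:u]
#5=u depends on [4:r]
#6=u depends on [5:u]
sources: [0:r, 1:s, 3:q]
N(rest) = Σ N(rest − s) over sources s of rest; N(one piece) = 1:
  size 1 → [3]=1  [6]=1
  size 2 → [3,6]=2  [5,6]=1
  size 3 → [3,5,6]=3  [4,5,6]=1
  size 4 → [2,4,5,6]=1  [3,4,5,6]=4
  size 5 → [0,2,4,5,6]=1  [1,2,4,5,6]=1  [2,3,4,5,6]=5
  first=0(r) contributes 6
  first=1(s) contributes 6
  first=3(q) contributes 2
|[w]| = 14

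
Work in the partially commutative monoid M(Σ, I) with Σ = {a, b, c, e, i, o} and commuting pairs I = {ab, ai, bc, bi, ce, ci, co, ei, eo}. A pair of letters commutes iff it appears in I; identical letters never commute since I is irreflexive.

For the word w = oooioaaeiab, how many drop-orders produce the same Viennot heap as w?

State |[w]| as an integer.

piece 0:o — minimal
piece 1:o rests on {0:o}
piece 2:o rests on {1:o}
piece 3:i rests on {2:o}
piece 4:o rests on {3:i}
piece 5:a rests on {4:o}
piece 6:a rests on {5:a}
piece 7:e rests on {6:a}
piece 8:i rests on {4:o}
piece 9:a rests on {7:e}
piece 10:b rests on {7:e}
minimal pieces: {0:o}
ways to finish when only these pieces remain (= sum over removing one remaining piece with nothing left below it):
  1 left: {8}→1  {9}→1  {10}→1
  2 left: {8,9}→2  {8,10}→2  {9,10}→2
  3 left: {7,9,10}→2  {8,9,10}→6
  4 left: {6,7,9,10}→2  {7,8,9,10}→8
  5 left: {5,6,7,9,10}→2  {6,7,8,9,10}→10
  6 left: {5,6,7,8,9,10}→12
  7 left: {4,5,6,7,8,9,10}→12
  8 left: {3,4,5,6,7,8,9,10}→12
  9 left: {2,3,4,5,6,7,8,9,10}→12
  placing 0:o first → 12 extensions

12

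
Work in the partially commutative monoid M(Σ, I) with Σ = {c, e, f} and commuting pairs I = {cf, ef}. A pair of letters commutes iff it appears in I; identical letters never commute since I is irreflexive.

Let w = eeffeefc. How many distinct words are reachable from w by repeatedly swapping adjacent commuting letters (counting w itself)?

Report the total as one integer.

0(e) covers ∅
1(e) covers 0:e
2(f) covers ∅
3(f) covers 2:f
4(e) covers 1:e
5(e) covers 4:e
6(f) covers 3:f
7(c) covers 5:e
floor of heap: 0:e, 2:f
completions by unplaced set U, small U first (add the entries for U minus each lowest piece of U):
  |U|=1: {6}:1  {7}:1
  |U|=2: {3,6}:1  {5,7}:1  {6,7}:2
  |U|=3: {2,3,6}:1  {3,6,7}:3  {4,5,7}:1  {5,6,7}:3
  |U|=4: {1,4,5,7}:1  {2,3,6,7}:4  {3,5,6,7}:6  {4,5,6,7}:4
  |U|=5: {0,1,4,5,7}:1  {1,4,5,6,7}:5  {2,3,5,6,7}:10  {3,4,5,6,7}:10
  |U|=6: {0,1,4,5,6,7}:6  {1,3,4,5,6,7}:15  {2,3,4,5,6,7}:20
  start at 0(e): 35
  start at 2(f): 21
sum over floor = 56

56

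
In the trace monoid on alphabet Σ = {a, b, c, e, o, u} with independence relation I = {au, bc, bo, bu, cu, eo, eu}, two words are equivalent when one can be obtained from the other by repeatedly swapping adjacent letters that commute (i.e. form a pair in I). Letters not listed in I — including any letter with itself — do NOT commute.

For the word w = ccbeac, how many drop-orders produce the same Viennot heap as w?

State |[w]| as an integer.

3

#0=c has no predecessor
#1=c depends on [0:c]
#2=b has no predecessor
#3=e depends on [1:c, 2:b]
#4=a depends on [3:e]
#5=c depends on [4:a]
sources: [0:c, 2:b]
N(rest) = Σ N(rest − s) over sources s of rest; N(one piece) = 1:
  size 1 → [5]=1
  size 2 → [4,5]=1
  size 3 → [3,4,5]=1
  size 4 → [1,3,4,5]=1  [2,3,4,5]=1
  first=0(c) contributes 2
  first=2(b) contributes 1
|[w]| = 3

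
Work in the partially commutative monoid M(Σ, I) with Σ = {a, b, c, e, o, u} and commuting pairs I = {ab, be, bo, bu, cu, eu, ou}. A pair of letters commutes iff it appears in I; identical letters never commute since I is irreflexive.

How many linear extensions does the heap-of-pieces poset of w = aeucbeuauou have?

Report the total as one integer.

#0=a has no predecessor
#1=e depends on [0:a]
#2=u depends on [0:a]
#3=c depends on [1:e]
#4=b depends on [3:c]
#5=e depends on [3:c]
#6=u depends on [2:u]
#7=a depends on [5:e, 6:u]
#8=u depends on [7:a]
#9=o depends on [7:a]
#10=u depends on [8:u]
sources: [0:a]
N(rest) = Σ N(rest − s) over sources s of rest; N(one piece) = 1:
  size 1 → [4]=1  [9]=1  [10]=1
  size 2 → [4,9]=2  [4,10]=2  [8,10]=1  [9,10]=2
  size 3 → [4,8,10]=3  [4,9,10]=6  [8,9,10]=3
  size 4 → [4,8,9,10]=12  [7,8,9,10]=3
  size 5 → [4,7,8,9,10]=15  [5,7,8,9,10]=3  [6,7,8,9,10]=3
  size 6 → [2,6,7,8,9,10]=3  [4,5,7,8,9,10]=18  [4,6,7,8,9,10]=18  [5,6,7,8,9,10]=6
  size 7 → [2,4,6,7,8,9,10]=21  [2,5,6,7,8,9,10]=9  [3,4,5,7,8,9,10]=18  [4,5,6,7,8,9,10]=42
  size 8 → [1,3,4,5,7,8,9,10]=18  [2,4,5,6,7,8,9,10]=72  [3,4,5,6,7,8,9,10]=60
  size 9 → [1,3,4,5,6,7,8,9,10]=78  [2,3,4,5,6,7,8,9,10]=132
  first=0(a) contributes 210

210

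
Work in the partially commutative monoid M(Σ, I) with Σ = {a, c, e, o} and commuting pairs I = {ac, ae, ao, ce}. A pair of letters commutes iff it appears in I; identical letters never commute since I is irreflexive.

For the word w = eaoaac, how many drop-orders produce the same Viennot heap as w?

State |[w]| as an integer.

0(e) covers ∅
1(a) covers ∅
2(o) covers 0:e
3(a) covers 1:a
4(a) covers 3:a
5(c) covers 2:o
floor of heap: 0:e, 1:a
completions by unplaced set U, small U first (add the entries for U minus each lowest piece of U):
  |U|=1: {4}:1  {5}:1
  |U|=2: {2,5}:1  {3,4}:1  {4,5}:2
  |U|=3: {0,2,5}:1  {1,3,4}:1  {2,4,5}:3  {3,4,5}:3
  |U|=4: {0,2,4,5}:4  {1,3,4,5}:4  {2,3,4,5}:6
  start at 0(e): 10
  start at 1(a): 10
sum over floor = 20

20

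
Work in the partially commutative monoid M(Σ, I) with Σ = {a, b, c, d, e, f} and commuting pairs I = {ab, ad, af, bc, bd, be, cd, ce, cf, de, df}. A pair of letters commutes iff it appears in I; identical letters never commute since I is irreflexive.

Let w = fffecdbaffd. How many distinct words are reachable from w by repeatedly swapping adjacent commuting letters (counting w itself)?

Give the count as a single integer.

piece 0:f — minimal
piece 1:f rests on {0:f}
piece 2:f rests on {1:f}
piece 3:e rests on {2:f}
piece 4:c — minimal
piece 5:d — minimal
piece 6:b rests on {2:f}
piece 7:a rests on {3:e, 4:c}
piece 8:f rests on {3:e, 6:b}
piece 9:f rests on {8:f}
piece 10:d rests on {5:d}
minimal pieces: {0:f, 4:c, 5:d}
ways to finish when only these pieces remain (= sum over removing one remaining piece with nothing left below it):
  1 left: {7}→1  {9}→1  {10}→1
  2 left: {4,7}→1  {5,10}→1  {7,9}→2  {7,10}→2  {8,9}→1  {9,10}→2
  3 left: {4,7,9}→3  {4,7,10}→3  {5,7,10}→3  {5,9,10}→3  {6,8,9}→1  {7,8,9}→3  {7,9,10}→6  {8,9,10}→3
  4 left: {3,7,8,9}→3  {4,5,7,10}→6  {4,7,8,9}→6  {4,7,9,10}→12  {5,7,9,10}→12  {5,8,9,10}→6  {6,7,8,9}→4  {6,8,9,10}→4  {7,8,9,10}→12
  5 left: {3,4,7,8,9}→9  {3,6,7,8,9}→7  {3,7,8,9,10}→15  {4,5,7,9,10}→30  {4,6,7,8,9}→10  {4,7,8,9,10}→30  {5,6,8,9,10}→10  {5,7,8,9,10}→30  {6,7,8,9,10}→20
  6 left: {2,3,6,7,8,9}→7  {3,4,6,7,8,9}→26  {3,4,7,8,9,10}→54  {3,5,7,8,9,10}→45  {3,6,7,8,9,10}→42  {4,5,7,8,9,10}→90  {4,6,7,8,9,10}→60  {5,6,7,8,9,10}→60
  7 left: {1,2,3,6,7,8,9}→7  {2,3,4,6,7,8,9}→33  {2,3,6,7,8,9,10}→49  {3,4,5,7,8,9,10}→189  {3,4,6,7,8,9,10}→182  {3,5,6,7,8,9,10}→147  {4,5,6,7,8,9,10}→210
  8 left: {0,1,2,3,6,7,8,9}→7  {1,2,3,4,6,7,8,9}→40  {1,2,3,6,7,8,9,10}→56  {2,3,4,6,7,8,9,10}→264  {2,3,5,6,7,8,9,10}→196  {3,4,5,6,7,8,9,10}→728
  9 left: {0,1,2,3,4,6,7,8,9}→47  {0,1,2,3,6,7,8,9,10}→63  {1,2,3,4,6,7,8,9,10}→360  {1,2,3,5,6,7,8,9,10}→252  {2,3,4,5,6,7,8,9,10}→1188
  placing 0:f first → 1800 extensions
  placing 4:c first → 315 extensions
  placing 5:d first → 470 extensions
total linear extensions = 2585

2585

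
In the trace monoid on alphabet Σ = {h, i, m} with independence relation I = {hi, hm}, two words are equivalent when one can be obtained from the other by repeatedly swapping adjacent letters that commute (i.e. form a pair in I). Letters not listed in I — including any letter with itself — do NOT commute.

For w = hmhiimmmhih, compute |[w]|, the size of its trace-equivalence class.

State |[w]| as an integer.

piece 0:h — minimal
piece 1:m — minimal
piece 2:h rests on {0:h}
piece 3:i rests on {1:m}
piece 4:i rests on {3:i}
piece 5:m rests on {4:i}
piece 6:m rests on {5:m}
piece 7:m rests on {6:m}
piece 8:h rests on {2:h}
piece 9:i rests on {7:m}
piece 10:h rests on {8:h}
minimal pieces: {0:h, 1:m}
ways to finish when only these pieces remain (= sum over removing one remaining piece with nothing left below it):
  1 left: {9}→1  {10}→1
  2 left: {7,9}→1  {8,10}→1  {9,10}→2
  3 left: {2,8,10}→1  {6,7,9}→1  {7,9,10}→3  {8,9,10}→3
  4 left: {0,2,8,10}→1  {2,8,9,10}→4  {5,6,7,9}→1  {6,7,9,10}→4  {7,8,9,10}→6
  5 left: {0,2,8,9,10}→5  {2,7,8,9,10}→10  {4,5,6,7,9}→1  {5,6,7,9,10}→5  {6,7,8,9,10}→10
  6 left: {0,2,7,8,9,10}→15  {2,6,7,8,9,10}→20  {3,4,5,6,7,9}→1  {4,5,6,7,9,10}→6  {5,6,7,8,9,10}→15
  7 left: {0,2,6,7,8,9,10}→35  {1,3,4,5,6,7,9}→1  {2,5,6,7,8,9,10}→35  {3,4,5,6,7,9,10}→7  {4,5,6,7,8,9,10}→21
  8 left: {0,2,5,6,7,8,9,10}→70  {1,3,4,5,6,7,9,10}→8  {2,4,5,6,7,8,9,10}→56  {3,4,5,6,7,8,9,10}→28
  9 left: {0,2,4,5,6,7,8,9,10}→126  {1,3,4,5,6,7,8,9,10}→36  {2,3,4,5,6,7,8,9,10}→84
  placing 0:h first → 120 extensions
  placing 1:m first → 210 extensions
total linear extensions = 330

330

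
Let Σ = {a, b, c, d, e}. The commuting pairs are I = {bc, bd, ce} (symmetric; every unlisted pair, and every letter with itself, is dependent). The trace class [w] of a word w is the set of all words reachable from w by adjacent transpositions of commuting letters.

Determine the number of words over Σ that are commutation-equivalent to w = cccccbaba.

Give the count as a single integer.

6

drop 0:c onto floor
drop 1:c onto {0:c}
drop 2:c onto {1:c}
drop 3:c onto {2:c}
drop 4:c onto {3:c}
drop 5:b onto floor
drop 6:a onto {4:c, 5:b}
drop 7:b onto {6:a}
drop 8:a onto {7:b}
ground layer = {0:c, 5:b}
drop-orders for the pieces not yet dropped (sum over which currently-grounded one goes next):
  1 to go: {8} 1
  2 to go: {7,8} 1
  3 to go: {6,7,8} 1
  4 to go: {4,6,7,8} 1  {5,6,7,8} 1
  5 to go: {3,4,6,7,8} 1  {4,5,6,7,8} 2
  6 to go: {2,3,4,6,7,8} 1  {3,4,5,6,7,8} 3
  7 to go: {1,2,3,4,6,7,8} 1  {2,3,4,5,6,7,8} 4
  if 0:c drops first: 5 orders
  if 5:b drops first: 1 orders
heap linearizations: 6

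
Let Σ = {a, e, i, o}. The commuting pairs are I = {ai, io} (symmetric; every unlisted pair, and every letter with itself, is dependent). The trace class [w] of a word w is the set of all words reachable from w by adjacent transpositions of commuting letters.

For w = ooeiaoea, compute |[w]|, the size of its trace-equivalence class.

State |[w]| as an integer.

#0=o has no predecessor
#1=o depends on [0:o]
#2=e depends on [1:o]
#3=i depends on [2:e]
#4=a depends on [2:e]
#5=o depends on [4:a]
#6=e depends on [3:i, 5:o]
#7=a depends on [6:e]
sources: [0:o]
N(rest) = Σ N(rest − s) over sources s of rest; N(one piece) = 1:
  size 1 → [7]=1
  size 2 → [6,7]=1
  size 3 → [3,6,7]=1  [5,6,7]=1
  size 4 → [3,5,6,7]=2  [4,5,6,7]=1
  size 5 → [3,4,5,6,7]=3
  size 6 → [2,3,4,5,6,7]=3
  first=0(o) contributes 3

3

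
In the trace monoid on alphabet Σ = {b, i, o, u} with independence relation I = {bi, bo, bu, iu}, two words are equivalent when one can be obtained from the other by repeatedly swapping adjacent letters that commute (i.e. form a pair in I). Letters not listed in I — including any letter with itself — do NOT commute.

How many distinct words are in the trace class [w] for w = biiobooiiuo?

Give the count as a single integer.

#0=b has no predecessor
#1=i has no predecessor
#2=i depends on [1:i]
#3=o depends on [2:i]
#4=b depends on [0:b]
#5=o depends on [3:o]
#6=o depends on [5:o]
#7=i depends on [6:o]
#8=i depends on [7:i]
#9=u depends on [6:o]
#10=o depends on [8:i, 9:u]
sources: [0:b, 1:i]
N(rest) = Σ N(rest − s) over sources s of rest; N(one piece) = 1:
  size 1 → [4]=1  [10]=1
  size 2 → [0,4]=1  [4,10]=2  [8,10]=1  [9,10]=1
  size 3 → [0,4,10]=3  [4,8,10]=3  [4,9,10]=3  [7,8,10]=1  [8,9,10]=2
  size 4 → [0,4,8,10]=6  [0,4,9,10]=6  [4,7,8,10]=4  [4,8,9,10]=8  [7,8,9,10]=3
  size 5 → [0,4,7,8,10]=10  [0,4,8,9,10]=20  [4,7,8,9,10]=15  [6,7,8,9,10]=3
  size 6 → [0,4,7,8,9,10]=45  [4,6,7,8,9,10]=18  [5,6,7,8,9,10]=3
  size 7 → [0,4,6,7,8,9,10]=63  [3,5,6,7,8,9,10]=3  [4,5,6,7,8,9,10]=21
  size 8 → [0,4,5,6,7,8,9,10]=84  [2,3,5,6,7,8,9,10]=3  [3,4,5,6,7,8,9,10]=24
  size 9 → [0,3,4,5,6,7,8,9,10]=108  [1,2,3,5,6,7,8,9,10]=3  [2,3,4,5,6,7,8,9,10]=27
  first=0(b) contributes 30
  first=1(i) contributes 135
|[w]| = 165

165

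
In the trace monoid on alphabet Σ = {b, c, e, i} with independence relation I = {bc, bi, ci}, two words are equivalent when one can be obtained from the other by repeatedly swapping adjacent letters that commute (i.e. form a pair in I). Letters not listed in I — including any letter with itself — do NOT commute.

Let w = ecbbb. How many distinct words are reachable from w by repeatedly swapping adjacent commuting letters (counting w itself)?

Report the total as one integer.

4

#0=e has no predecessor
#1=c depends on [0:e]
#2=b depends on [0:e]
#3=b depends on [2:b]
#4=b depends on [3:b]
sources: [0:e]
N(rest) = Σ N(rest − s) over sources s of rest; N(one piece) = 1:
  size 1 → [1]=1  [4]=1
  size 2 → [1,4]=2  [3,4]=1
  size 3 → [1,3,4]=3  [2,3,4]=1
  first=0(e) contributes 4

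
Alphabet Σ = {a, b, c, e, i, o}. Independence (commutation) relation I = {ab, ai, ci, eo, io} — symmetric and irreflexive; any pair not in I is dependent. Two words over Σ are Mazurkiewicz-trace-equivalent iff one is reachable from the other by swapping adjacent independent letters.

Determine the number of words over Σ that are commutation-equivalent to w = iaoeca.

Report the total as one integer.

0(i) covers ∅
1(a) covers ∅
2(o) covers 1:a
3(e) covers 0:i, 1:a
4(c) covers 2:o, 3:e
5(a) covers 4:c
floor of heap: 0:i, 1:a
completions by unplaced set U, small U first (add the entries for U minus each lowest piece of U):
  |U|=1: {5}:1
  |U|=2: {4,5}:1
  |U|=3: {2,4,5}:1  {3,4,5}:1
  |U|=4: {0,3,4,5}:1  {2,3,4,5}:2
  start at 0(i): 2
  start at 1(a): 3
sum over floor = 5

5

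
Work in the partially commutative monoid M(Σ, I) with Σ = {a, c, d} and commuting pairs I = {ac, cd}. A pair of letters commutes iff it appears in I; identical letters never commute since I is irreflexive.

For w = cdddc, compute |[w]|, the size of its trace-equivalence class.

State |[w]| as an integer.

10

0(c) covers ∅
1(d) covers ∅
2(d) covers 1:d
3(d) covers 2:d
4(c) covers 0:c
floor of heap: 0:c, 1:d
completions by unplaced set U, small U first (add the entries for U minus each lowest piece of U):
  |U|=1: {3}:1  {4}:1
  |U|=2: {0,4}:1  {2,3}:1  {3,4}:2
  |U|=3: {0,3,4}:3  {1,2,3}:1  {2,3,4}:3
  start at 0(c): 4
  start at 1(d): 6
sum over floor = 10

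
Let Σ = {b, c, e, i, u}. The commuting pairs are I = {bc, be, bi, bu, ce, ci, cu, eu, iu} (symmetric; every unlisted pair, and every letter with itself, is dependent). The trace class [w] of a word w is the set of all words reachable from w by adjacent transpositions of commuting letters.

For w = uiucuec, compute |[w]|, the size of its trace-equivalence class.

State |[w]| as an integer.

0(u) covers ∅
1(i) covers ∅
2(u) covers 0:u
3(c) covers ∅
4(u) covers 2:u
5(e) covers 1:i
6(c) covers 3:c
floor of heap: 0:u, 1:i, 3:c
completions by unplaced set U, small U first (add the entries for U minus each lowest piece of U):
  |U|=1: {4}:1  {5}:1  {6}:1
  |U|=2: {1,5}:1  {2,4}:1  {3,6}:1  {4,5}:2  {4,6}:2  {5,6}:2
  |U|=3: {0,2,4}:1  {1,4,5}:3  {1,5,6}:3  {2,4,5}:3  {2,4,6}:3  {3,4,6}:3  {3,5,6}:3  {4,5,6}:6
  |U|=4: {0,2,4,5}:4  {0,2,4,6}:4  {1,2,4,5}:6  {1,3,5,6}:6  {1,4,5,6}:12  {2,3,4,6}:6  {2,4,5,6}:12  {3,4,5,6}:12
  |U|=5: {0,1,2,4,5}:10  {0,2,3,4,6}:10  {0,2,4,5,6}:20  {1,2,4,5,6}:30  {1,3,4,5,6}:30  {2,3,4,5,6}:30
  start at 0(u): 90
  start at 1(i): 60
  start at 3(c): 60
sum over floor = 210

210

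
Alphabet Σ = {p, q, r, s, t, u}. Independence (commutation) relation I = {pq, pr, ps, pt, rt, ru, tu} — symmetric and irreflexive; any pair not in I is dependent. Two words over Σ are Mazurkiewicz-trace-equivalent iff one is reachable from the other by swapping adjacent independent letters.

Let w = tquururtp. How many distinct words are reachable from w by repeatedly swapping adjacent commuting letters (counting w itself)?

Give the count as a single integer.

105

piece 0:t — minimal
piece 1:q rests on {0:t}
piece 2:u rests on {1:q}
piece 3:u rests on {2:u}
piece 4:r rests on {1:q}
piece 5:u rests on {3:u}
piece 6:r rests on {4:r}
piece 7:t rests on {1:q}
piece 8:p rests on {5:u}
minimal pieces: {0:t}
ways to finish when only these pieces remain (= sum over removing one remaining piece with nothing left below it):
  1 left: {6}→1  {7}→1  {8}→1
  2 left: {4,6}→1  {5,8}→1  {6,7}→2  {6,8}→2  {7,8}→2
  3 left: {3,5,8}→1  {4,6,7}→3  {4,6,8}→3  {5,6,8}→3  {5,7,8}→3  {6,7,8}→6
  4 left: {2,3,5,8}→1  {3,5,6,8}→4  {3,5,7,8}→4  {4,5,6,8}→6  {4,6,7,8}→12  {5,6,7,8}→12
  5 left: {2,3,5,6,8}→5  {2,3,5,7,8}→5  {3,4,5,6,8}→10  {3,5,6,7,8}→20  {4,5,6,7,8}→30
  6 left: {2,3,4,5,6,8}→15  {2,3,5,6,7,8}→30  {3,4,5,6,7,8}→60
  7 left: {2,3,4,5,6,7,8}→105
  placing 0:t first → 105 extensions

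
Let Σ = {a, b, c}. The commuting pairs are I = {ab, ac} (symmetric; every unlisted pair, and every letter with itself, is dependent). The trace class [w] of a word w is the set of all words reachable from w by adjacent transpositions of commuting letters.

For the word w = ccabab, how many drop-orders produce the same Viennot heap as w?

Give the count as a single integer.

drop 0:c onto floor
drop 1:c onto {0:c}
drop 2:a onto floor
drop 3:b onto {1:c}
drop 4:a onto {2:a}
drop 5:b onto {3:b}
ground layer = {0:c, 2:a}
drop-orders for the pieces not yet dropped (sum over which currently-grounded one goes next):
  1 to go: {4} 1  {5} 1
  2 to go: {2,4} 1  {3,5} 1  {4,5} 2
  3 to go: {1,3,5} 1  {2,4,5} 3  {3,4,5} 3
  4 to go: {0,1,3,5} 1  {1,3,4,5} 4  {2,3,4,5} 6
  if 0:c drops first: 10 orders
  if 2:a drops first: 5 orders
heap linearizations: 15

15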